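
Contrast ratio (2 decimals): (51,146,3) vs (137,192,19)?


Linearize each sRGB channel c=v/255: c/12.92 if c ≤ 0.04045 else ((c+0.055)/1.055)^2.4
L = 0.2126×R_lin + 0.7152×G_lin + 0.0722×B_lin
Color 1 (51,146,3):
  R=51: 51/255≈0.2000 > 0.04045 → ((0.2000+0.055)/1.055)^2.4 ≈ 0.03310
  G=146: 146/255≈0.5725 > 0.04045 → ((0.5725+0.055)/1.055)^2.4 ≈ 0.28744
  B=3: 3/255≈0.0118 ≤ 0.04045 → 0.0118/12.92 ≈ 0.00091
  L1 = 0.2126×0.03310 + 0.7152×0.28744 + 0.0722×0.00091 ≈ 0.21268
Color 2 (137,192,19):
  R=137: 137/255≈0.5373 > 0.04045 → ((0.5373+0.055)/1.055)^2.4 ≈ 0.25016
  G=192: 192/255≈0.7529 > 0.04045 → ((0.7529+0.055)/1.055)^2.4 ≈ 0.52712
  B=19: 19/255≈0.0745 > 0.04045 → ((0.0745+0.055)/1.055)^2.4 ≈ 0.00651
  L2 = 0.2126×0.25016 + 0.7152×0.52712 + 0.0722×0.00651 ≈ 0.43065
Lighter = 0.43065, Darker = 0.21268
Ratio = (L_lighter + 0.05) / (L_darker + 0.05)
Ratio = (0.43065 + 0.05) / (0.21268 + 0.05) = 0.48065 / 0.26268 ≈ 1.8298
Ratio ≈ 1.83:1


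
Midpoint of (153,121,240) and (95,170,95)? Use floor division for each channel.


Midpoint: each channel = ⌊(C₁+C₂)/2⌋
R: ⌊(153+95)/2⌋ = 124
G: ⌊(121+170)/2⌋ = 145
B: ⌊(240+95)/2⌋ = 167
= RGB(124, 145, 167)


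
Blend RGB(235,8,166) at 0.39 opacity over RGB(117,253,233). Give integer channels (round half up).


C = α×F + (1-α)×B, with 1-α = 0.61
R: 0.39×235 + 0.61×117 = 91.65 + 71.37 = 163.02 → 163
G: 0.39×8 + 0.61×253 = 3.12 + 154.33 = 157.45 → 157
B: 0.39×166 + 0.61×233 = 64.74 + 142.13 = 206.87 → 207
= RGB(163, 157, 207)


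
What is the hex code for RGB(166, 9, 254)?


R = 166 → A6 (hex)
G = 9 → 09 (hex)
B = 254 → FE (hex)
Hex = #A609FE


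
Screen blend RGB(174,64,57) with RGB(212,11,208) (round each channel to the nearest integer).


Screen: C = 255 - (255-A)×(255-B)/255, rounded to nearest integer
R: 255 - (255-174)×(255-212)/255 = 255 - 3483/255 ≈ 255 - 13.659 = 241.341 → 241
G: 255 - (255-64)×(255-11)/255 = 255 - 46604/255 ≈ 255 - 182.761 = 72.239 → 72
B: 255 - (255-57)×(255-208)/255 = 255 - 9306/255 ≈ 255 - 36.494 = 218.506 → 219
= RGB(241, 72, 219)


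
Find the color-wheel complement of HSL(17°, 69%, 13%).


Complement = opposite side of color wheel = hue + 180°
H' = (17 + 180) mod 360 = 197°
S and L unchanged.
= HSL(197°, 69%, 13%)


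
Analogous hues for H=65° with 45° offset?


Base hue: 65°
Left analog: (65 - 45) mod 360 = 20°
Right analog: (65 + 45) mod 360 = 110°
Analogous hues = 20° and 110°


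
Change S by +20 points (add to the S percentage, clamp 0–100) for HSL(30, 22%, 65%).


Original S = 22%
Adjustment = +20 percentage points
New S = 22 + (20) = 42
Clamp to [0, 100] → 42
= HSL(30°, 42%, 65%)


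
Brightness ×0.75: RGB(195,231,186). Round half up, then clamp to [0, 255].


Multiply each channel by 0.75, round half up, clamp to [0, 255]
R: 195×0.75 = 146.25 → round → 146
G: 231×0.75 = 173.25 → round → 173
B: 186×0.75 = 139.5 → round → 140
= RGB(146, 173, 140)


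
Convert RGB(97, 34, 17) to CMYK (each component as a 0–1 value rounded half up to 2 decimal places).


R'=97/255≈0.3804, G'=34/255≈0.1333, B'=17/255≈0.0667
K = 1 - max(R',G',B') = 1 - 97/255 = 158/255 = 0.61960… → 0.62
(1-R'-K)/(1-K) simplifies to (max-R)/max with max = 97:
C = (97-97)/97 = 0/97 = 0 → 0.00
M = (97-34)/97 = 63/97 = 0.64948… → 0.65
Y = (97-17)/97 = 80/97 = 0.82474… → 0.82
= CMYK(0.00, 0.65, 0.82, 0.62)


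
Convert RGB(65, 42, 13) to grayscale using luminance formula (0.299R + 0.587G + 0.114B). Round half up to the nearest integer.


Gray = 0.299×R + 0.587×G + 0.114×B
Gray = 0.299×65 + 0.587×42 + 0.114×13
Gray = 19.435 + 24.654 + 1.482
Gray = 45.571 → round half up → 46
Gray = 46


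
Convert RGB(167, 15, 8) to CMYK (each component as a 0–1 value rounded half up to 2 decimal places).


R'=167/255≈0.6549, G'=15/255≈0.0588, B'=8/255≈0.0314
K = 1 - max(R',G',B') = 1 - 167/255 = 88/255 = 0.34509… → 0.35
(1-R'-K)/(1-K) simplifies to (max-R)/max with max = 167:
C = (167-167)/167 = 0/167 = 0 → 0.00
M = (167-15)/167 = 152/167 = 0.91017… → 0.91
Y = (167-8)/167 = 159/167 = 0.95209… → 0.95
= CMYK(0.00, 0.91, 0.95, 0.35)


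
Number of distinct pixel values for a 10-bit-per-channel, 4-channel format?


Total bits = 10 bits/channel × 4 channels = 40 bits
Distinct pixel values = 2^40
= 1,099,511,627,776 pixel values


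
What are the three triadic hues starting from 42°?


Triadic: equally spaced at 120° intervals
H1 = 42°
H2 = (42 + 120) mod 360 = 162°
H3 = (42 + 240) mod 360 = 282°
Triadic = 42°, 162°, 282°


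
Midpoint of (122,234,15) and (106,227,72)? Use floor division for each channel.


Midpoint: each channel = ⌊(C₁+C₂)/2⌋
R: ⌊(122+106)/2⌋ = 114
G: ⌊(234+227)/2⌋ = 230
B: ⌊(15+72)/2⌋ = 43
= RGB(114, 230, 43)


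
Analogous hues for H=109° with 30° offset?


Base hue: 109°
Left analog: (109 - 30) mod 360 = 79°
Right analog: (109 + 30) mod 360 = 139°
Analogous hues = 79° and 139°


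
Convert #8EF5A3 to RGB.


8E → 142 (R)
F5 → 245 (G)
A3 → 163 (B)
= RGB(142, 245, 163)


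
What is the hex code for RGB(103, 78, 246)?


R = 103 → 67 (hex)
G = 78 → 4E (hex)
B = 246 → F6 (hex)
Hex = #674EF6


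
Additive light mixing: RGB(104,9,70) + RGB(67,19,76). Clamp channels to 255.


Additive: each channel = min(255, C₁+C₂)
R: 104+67 = 171 → 171
G: 9+19 = 28 → 28
B: 70+76 = 146 → 146
= RGB(171, 28, 146)


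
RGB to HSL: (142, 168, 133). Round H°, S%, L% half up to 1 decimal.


Normalize: R'=142/255≈0.5569, G'=168/255≈0.6588, B'=133/255≈0.5216
Max=168/255, Min=133/255, Δ=Max-Min=35/255
L = (Max+Min)/2 = (168+133)/510 = 301/510 = 0.59019… → L = 59.0%
L > 0.5 → S = Δ/(2-Max-Min) = 35/(510-168-133) = 35/209 = 0.16746… → S = 16.7%
(the 1/255 factors cancel in S and H, so raw channel differences can be used)
Max is G' → H = 60 × ((B-R)/Δ + 2) = 60 × ((133-142)/35 + 2)
  -9/35 + 2 = -0.2571… + 2 = 1.7428…
  H = 60 × 1.7428… = 104.571…° → H = 104.6°
= HSL(104.6°, 16.7%, 59.0%)


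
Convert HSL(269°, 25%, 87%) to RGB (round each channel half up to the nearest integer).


H=269°, S=0.25, L=0.87
C = (1-|2L-1|)×S = (1-|0.74|)×0.25 = 0.065
H' = H/60 = 269/60 ≈ 4.4833; X = C×(1-|H' mod 2 - 1|) ≈ 0.0314
m = L - C/2 = 0.87 - 0.0325 = 0.8375
Sector ⌊H'⌋ = 4 → (R',G',B') = (≈0.0314, 0.0, 0.065)
RGB = ((R'+m)×255, (G'+m)×255, (B'+m)×255) = (221.57375, 213.5625, 230.1375)
Round half up → RGB(222, 214, 230)


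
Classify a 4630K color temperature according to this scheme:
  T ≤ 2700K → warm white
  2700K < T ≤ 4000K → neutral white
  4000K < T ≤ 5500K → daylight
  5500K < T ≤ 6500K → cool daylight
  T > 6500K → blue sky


Temperature: 4630K
4000K < 4630K ≤ 5500K → daylight
Classification: daylight


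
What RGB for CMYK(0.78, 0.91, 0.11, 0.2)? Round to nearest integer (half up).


R = 255 × (1-C) × (1-K) = 255 × 0.22 × 0.80 = 44.88 → 45
G = 255 × (1-M) × (1-K) = 255 × 0.09 × 0.80 = 18.36 → 18
B = 255 × (1-Y) × (1-K) = 255 × 0.89 × 0.80 = 181.56 → 182
= RGB(45, 18, 182)


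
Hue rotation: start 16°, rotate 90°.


New hue = (H + rotation) mod 360
New hue = (16 + 90) mod 360
= 106 mod 360
= 106°


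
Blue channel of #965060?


Color: #965060
R = 96 = 150
G = 50 = 80
B = 60 = 96
Blue = 96


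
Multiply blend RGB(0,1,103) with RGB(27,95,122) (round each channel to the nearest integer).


Multiply: C = A×B/255, rounded to nearest integer
R: 0×27/255 = 0/255 ≈ 0.000 → 0
G: 1×95/255 = 95/255 ≈ 0.373 → 0
B: 103×122/255 = 12566/255 ≈ 49.278 → 49
= RGB(0, 0, 49)


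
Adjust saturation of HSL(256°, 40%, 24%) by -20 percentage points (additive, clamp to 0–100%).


Original S = 40%
Adjustment = -20 percentage points
New S = 40 + (-20) = 20
Clamp to [0, 100] → 20
= HSL(256°, 20%, 24%)


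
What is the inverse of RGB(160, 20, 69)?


Invert: (255-R, 255-G, 255-B)
R: 255-160 = 95
G: 255-20 = 235
B: 255-69 = 186
= RGB(95, 235, 186)


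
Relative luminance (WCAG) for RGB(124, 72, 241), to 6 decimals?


Linearize each channel (sRGB transfer function): c = v/255; c_lin = c/12.92 if c ≤ 0.04045, else ((c+0.055)/1.055)^2.4
  R: 124/255 ≈ 0.486275 > 0.04045 → ((0.486275+0.055)/1.055)^2.4 ≈ 0.201556
  G: 72/255 ≈ 0.282353 > 0.04045 → ((0.282353+0.055)/1.055)^2.4 ≈ 0.064803
  B: 241/255 ≈ 0.945098 > 0.04045 → ((0.945098+0.055)/1.055)^2.4 ≈ 0.879622
R_lin = 0.201556, G_lin = 0.064803, B_lin = 0.879622
L = 0.2126×R + 0.7152×G + 0.0722×B
L = 0.2126×0.201556 + 0.7152×0.064803 + 0.0722×0.879622
L ≈ 0.152707


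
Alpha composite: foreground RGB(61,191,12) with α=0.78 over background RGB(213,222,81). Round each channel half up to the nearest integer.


C = α×F + (1-α)×B, with 1-α = 0.22
R: 0.78×61 + 0.22×213 = 47.58 + 46.86 = 94.44 → 94
G: 0.78×191 + 0.22×222 = 148.98 + 48.84 = 197.82 → 198
B: 0.78×12 + 0.22×81 = 9.36 + 17.82 = 27.18 → 27
= RGB(94, 198, 27)


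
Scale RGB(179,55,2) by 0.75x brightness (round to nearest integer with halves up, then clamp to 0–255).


Multiply each channel by 0.75, round half up, clamp to [0, 255]
R: 179×0.75 = 134.25 → round → 134
G: 55×0.75 = 41.25 → round → 41
B: 2×0.75 = 1.5 → round → 2
= RGB(134, 41, 2)


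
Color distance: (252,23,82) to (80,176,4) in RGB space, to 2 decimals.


d = √[(R₁-R₂)² + (G₁-G₂)² + (B₁-B₂)²]
d = √[(252-80)² + (23-176)² + (82-4)²]
d = √[29584 + 23409 + 6084]
d = √59077
d ≈ 243.06


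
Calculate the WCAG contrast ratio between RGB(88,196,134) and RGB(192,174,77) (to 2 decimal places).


Linearize each sRGB channel c=v/255: c/12.92 if c ≤ 0.04045 else ((c+0.055)/1.055)^2.4
L = 0.2126×R_lin + 0.7152×G_lin + 0.0722×B_lin
Color 1 (88,196,134):
  R=88: 88/255≈0.3451 > 0.04045 → ((0.3451+0.055)/1.055)^2.4 ≈ 0.09759
  G=196: 196/255≈0.7686 > 0.04045 → ((0.7686+0.055)/1.055)^2.4 ≈ 0.55201
  B=134: 134/255≈0.5255 > 0.04045 → ((0.5255+0.055)/1.055)^2.4 ≈ 0.23840
  L1 = 0.2126×0.09759 + 0.7152×0.55201 + 0.0722×0.23840 ≈ 0.43276
Color 2 (192,174,77):
  R=192: 192/255≈0.7529 > 0.04045 → ((0.7529+0.055)/1.055)^2.4 ≈ 0.52712
  G=174: 174/255≈0.6824 > 0.04045 → ((0.6824+0.055)/1.055)^2.4 ≈ 0.42327
  B=77: 77/255≈0.3020 > 0.04045 → ((0.3020+0.055)/1.055)^2.4 ≈ 0.07421
  L2 = 0.2126×0.52712 + 0.7152×0.42327 + 0.0722×0.07421 ≈ 0.42014
Lighter = 0.43276, Darker = 0.42014
Ratio = (L_lighter + 0.05) / (L_darker + 0.05)
Ratio = (0.43276 + 0.05) / (0.42014 + 0.05) = 0.48276 / 0.47014 ≈ 1.0268
Ratio ≈ 1.03:1


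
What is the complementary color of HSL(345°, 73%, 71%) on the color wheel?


Complement = opposite side of color wheel = hue + 180°
H' = (345 + 180) mod 360 = 165°
S and L unchanged.
= HSL(165°, 73%, 71%)


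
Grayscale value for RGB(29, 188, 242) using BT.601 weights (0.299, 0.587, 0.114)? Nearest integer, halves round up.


Gray = 0.299×R + 0.587×G + 0.114×B
Gray = 0.299×29 + 0.587×188 + 0.114×242
Gray = 8.671 + 110.356 + 27.588
Gray = 146.615 → round half up → 147
Gray = 147


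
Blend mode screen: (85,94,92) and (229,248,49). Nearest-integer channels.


Screen: C = 255 - (255-A)×(255-B)/255, rounded to nearest integer
R: 255 - (255-85)×(255-229)/255 = 255 - 4420/255 ≈ 255 - 17.333 = 237.667 → 238
G: 255 - (255-94)×(255-248)/255 = 255 - 1127/255 ≈ 255 - 4.420 = 250.580 → 251
B: 255 - (255-92)×(255-49)/255 = 255 - 33578/255 ≈ 255 - 131.678 = 123.322 → 123
= RGB(238, 251, 123)


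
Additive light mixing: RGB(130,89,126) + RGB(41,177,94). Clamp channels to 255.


Additive: each channel = min(255, C₁+C₂)
R: 130+41 = 171 → 171
G: 89+177 = 266 → 255
B: 126+94 = 220 → 220
= RGB(171, 255, 220)


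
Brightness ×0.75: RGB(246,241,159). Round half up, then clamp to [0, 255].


Multiply each channel by 0.75, round half up, clamp to [0, 255]
R: 246×0.75 = 184.5 → round → 185
G: 241×0.75 = 180.75 → round → 181
B: 159×0.75 = 119.25 → round → 119
= RGB(185, 181, 119)


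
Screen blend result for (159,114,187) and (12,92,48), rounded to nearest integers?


Screen: C = 255 - (255-A)×(255-B)/255, rounded to nearest integer
R: 255 - (255-159)×(255-12)/255 = 255 - 23328/255 ≈ 255 - 91.482 = 163.518 → 164
G: 255 - (255-114)×(255-92)/255 = 255 - 22983/255 ≈ 255 - 90.129 = 164.871 → 165
B: 255 - (255-187)×(255-48)/255 = 255 - 14076/255 ≈ 255 - 55.200 = 199.800 → 200
= RGB(164, 165, 200)


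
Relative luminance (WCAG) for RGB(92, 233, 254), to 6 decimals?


Linearize each channel (sRGB transfer function): c = v/255; c_lin = c/12.92 if c ≤ 0.04045, else ((c+0.055)/1.055)^2.4
  R: 92/255 ≈ 0.360784 > 0.04045 → ((0.360784+0.055)/1.055)^2.4 ≈ 0.107023
  G: 233/255 ≈ 0.913725 > 0.04045 → ((0.913725+0.055)/1.055)^2.4 ≈ 0.814847
  B: 254/255 ≈ 0.996078 > 0.04045 → ((0.996078+0.055)/1.055)^2.4 ≈ 0.991102
R_lin = 0.107023, G_lin = 0.814847, B_lin = 0.991102
L = 0.2126×R + 0.7152×G + 0.0722×B
L = 0.2126×0.107023 + 0.7152×0.814847 + 0.0722×0.991102
L ≈ 0.677089


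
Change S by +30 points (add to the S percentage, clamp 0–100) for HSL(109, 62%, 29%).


Original S = 62%
Adjustment = +30 percentage points
New S = 62 + (30) = 92
Clamp to [0, 100] → 92
= HSL(109°, 92%, 29%)


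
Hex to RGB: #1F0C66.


1F → 31 (R)
0C → 12 (G)
66 → 102 (B)
= RGB(31, 12, 102)


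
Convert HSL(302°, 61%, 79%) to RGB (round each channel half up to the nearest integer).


H=302°, S=0.61, L=0.79
C = (1-|2L-1|)×S = (1-|0.58|)×0.61 = 0.2562
H' = H/60 = 302/60 ≈ 5.0333; X = C×(1-|H' mod 2 - 1|) = 0.24766
m = L - C/2 = 0.79 - 0.1281 = 0.6619
Sector ⌊H'⌋ = 5 → (R',G',B') = (0.2562, 0.0, 0.24766)
RGB = ((R'+m)×255, (G'+m)×255, (B'+m)×255) = (234.1155, 168.7845, 231.9378)
Round half up → RGB(234, 169, 232)


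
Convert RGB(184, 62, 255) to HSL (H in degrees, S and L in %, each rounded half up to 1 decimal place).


Normalize: R'=184/255≈0.7216, G'=62/255≈0.2431, B'=255/255≈1.0000
Max=255/255, Min=62/255, Δ=Max-Min=193/255
L = (Max+Min)/2 = (255+62)/510 = 317/510 = 0.62156… → L = 62.2%
L > 0.5 → S = Δ/(2-Max-Min) = 193/(510-255-62) = 193/193 = 1 → S = 100.0%
(the 1/255 factors cancel in S and H, so raw channel differences can be used)
Max is B' → H = 60 × ((R-G)/Δ + 4) = 60 × ((184-62)/193 + 4)
  122/193 + 4 = 0.6321… + 4 = 4.6321…
  H = 60 × 4.6321… = 277.927…° → H = 277.9°
= HSL(277.9°, 100.0%, 62.2%)


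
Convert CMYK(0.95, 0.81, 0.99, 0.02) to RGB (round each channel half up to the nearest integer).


R = 255 × (1-C) × (1-K) = 255 × 0.05 × 0.98 = 12.495 → 12
G = 255 × (1-M) × (1-K) = 255 × 0.19 × 0.98 = 47.481 → 47
B = 255 × (1-Y) × (1-K) = 255 × 0.01 × 0.98 = 2.499 → 2
= RGB(12, 47, 2)


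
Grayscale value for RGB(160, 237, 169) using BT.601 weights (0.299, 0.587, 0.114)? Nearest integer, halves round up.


Gray = 0.299×R + 0.587×G + 0.114×B
Gray = 0.299×160 + 0.587×237 + 0.114×169
Gray = 47.840 + 139.119 + 19.266
Gray = 206.225 → round half up → 206
Gray = 206


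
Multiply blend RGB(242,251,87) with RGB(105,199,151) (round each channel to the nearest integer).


Multiply: C = A×B/255, rounded to nearest integer
R: 242×105/255 = 25410/255 ≈ 99.647 → 100
G: 251×199/255 = 49949/255 ≈ 195.878 → 196
B: 87×151/255 = 13137/255 ≈ 51.518 → 52
= RGB(100, 196, 52)


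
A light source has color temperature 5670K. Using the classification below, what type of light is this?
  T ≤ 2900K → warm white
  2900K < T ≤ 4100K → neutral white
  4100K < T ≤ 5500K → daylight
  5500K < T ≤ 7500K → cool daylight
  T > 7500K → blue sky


Temperature: 5670K
5500K < 5670K ≤ 7500K → cool daylight
Classification: cool daylight


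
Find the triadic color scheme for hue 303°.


Triadic: equally spaced at 120° intervals
H1 = 303°
H2 = (303 + 120) mod 360 = 63°
H3 = (303 + 240) mod 360 = 183°
Triadic = 303°, 63°, 183°


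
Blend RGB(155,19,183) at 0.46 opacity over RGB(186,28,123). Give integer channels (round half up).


C = α×F + (1-α)×B, with 1-α = 0.54
R: 0.46×155 + 0.54×186 = 71.30 + 100.44 = 171.74 → 172
G: 0.46×19 + 0.54×28 = 8.74 + 15.12 = 23.86 → 24
B: 0.46×183 + 0.54×123 = 84.18 + 66.42 = 150.60 → 151
= RGB(172, 24, 151)


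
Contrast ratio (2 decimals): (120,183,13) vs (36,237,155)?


Linearize each sRGB channel c=v/255: c/12.92 if c ≤ 0.04045 else ((c+0.055)/1.055)^2.4
L = 0.2126×R_lin + 0.7152×G_lin + 0.0722×B_lin
Color 1 (120,183,13):
  R=120: 120/255≈0.4706 > 0.04045 → ((0.4706+0.055)/1.055)^2.4 ≈ 0.18782
  G=183: 183/255≈0.7176 > 0.04045 → ((0.7176+0.055)/1.055)^2.4 ≈ 0.47353
  B=13: 13/255≈0.0510 > 0.04045 → ((0.0510+0.055)/1.055)^2.4 ≈ 0.00402
  L1 = 0.2126×0.18782 + 0.7152×0.47353 + 0.0722×0.00402 ≈ 0.37889
Color 2 (36,237,155):
  R=36: 36/255≈0.1412 > 0.04045 → ((0.1412+0.055)/1.055)^2.4 ≈ 0.01764
  G=237: 237/255≈0.9294 > 0.04045 → ((0.9294+0.055)/1.055)^2.4 ≈ 0.84687
  B=155: 155/255≈0.6078 > 0.04045 → ((0.6078+0.055)/1.055)^2.4 ≈ 0.32778
  L2 = 0.2126×0.01764 + 0.7152×0.84687 + 0.0722×0.32778 ≈ 0.63310
Lighter = 0.63310, Darker = 0.37889
Ratio = (L_lighter + 0.05) / (L_darker + 0.05)
Ratio = (0.63310 + 0.05) / (0.37889 + 0.05) = 0.68310 / 0.42889 ≈ 1.5927
Ratio ≈ 1.59:1


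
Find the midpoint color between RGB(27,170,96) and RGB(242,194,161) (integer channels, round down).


Midpoint: each channel = ⌊(C₁+C₂)/2⌋
R: ⌊(27+242)/2⌋ = 134
G: ⌊(170+194)/2⌋ = 182
B: ⌊(96+161)/2⌋ = 128
= RGB(134, 182, 128)


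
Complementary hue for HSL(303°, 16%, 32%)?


Complement = opposite side of color wheel = hue + 180°
H' = (303 + 180) mod 360 = 123°
S and L unchanged.
= HSL(123°, 16%, 32%)


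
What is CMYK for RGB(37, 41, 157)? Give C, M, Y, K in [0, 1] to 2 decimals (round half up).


R'=37/255≈0.1451, G'=41/255≈0.1608, B'=157/255≈0.6157
K = 1 - max(R',G',B') = 1 - 157/255 = 98/255 = 0.38431… → 0.38
(1-R'-K)/(1-K) simplifies to (max-R)/max with max = 157:
C = (157-37)/157 = 120/157 = 0.76433… → 0.76
M = (157-41)/157 = 116/157 = 0.73885… → 0.74
Y = (157-157)/157 = 0/157 = 0 → 0.00
= CMYK(0.76, 0.74, 0.00, 0.38)


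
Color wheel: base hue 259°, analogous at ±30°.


Base hue: 259°
Left analog: (259 - 30) mod 360 = 229°
Right analog: (259 + 30) mod 360 = 289°
Analogous hues = 229° and 289°


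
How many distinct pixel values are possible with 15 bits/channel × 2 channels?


Total bits = 15 bits/channel × 2 channels = 30 bits
Distinct pixel values = 2^30
= 1,073,741,824 pixel values


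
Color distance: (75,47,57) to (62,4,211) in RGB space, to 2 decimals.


d = √[(R₁-R₂)² + (G₁-G₂)² + (B₁-B₂)²]
d = √[(75-62)² + (47-4)² + (57-211)²]
d = √[169 + 1849 + 23716]
d = √25734
d ≈ 160.42


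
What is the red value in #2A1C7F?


Color: #2A1C7F
R = 2A = 42
G = 1C = 28
B = 7F = 127
Red = 42


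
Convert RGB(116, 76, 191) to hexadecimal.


R = 116 → 74 (hex)
G = 76 → 4C (hex)
B = 191 → BF (hex)
Hex = #744CBF


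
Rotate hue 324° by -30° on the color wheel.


New hue = (H + rotation) mod 360
New hue = (324 -30) mod 360
= 294 mod 360
= 294°


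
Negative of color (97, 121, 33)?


Invert: (255-R, 255-G, 255-B)
R: 255-97 = 158
G: 255-121 = 134
B: 255-33 = 222
= RGB(158, 134, 222)


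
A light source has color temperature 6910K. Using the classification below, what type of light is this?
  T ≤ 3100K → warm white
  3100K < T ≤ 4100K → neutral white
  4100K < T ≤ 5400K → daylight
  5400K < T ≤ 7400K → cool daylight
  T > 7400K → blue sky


Temperature: 6910K
5400K < 6910K ≤ 7400K → cool daylight
Classification: cool daylight


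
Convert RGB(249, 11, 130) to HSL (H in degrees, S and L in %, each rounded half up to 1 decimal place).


Normalize: R'=249/255≈0.9765, G'=11/255≈0.0431, B'=130/255≈0.5098
Max=249/255, Min=11/255, Δ=Max-Min=238/255
L = (Max+Min)/2 = (249+11)/510 = 260/510 = 0.50980… → L = 51.0%
L > 0.5 → S = Δ/(2-Max-Min) = 238/(510-249-11) = 238/250 = 0.952 → S = 95.2%
(the 1/255 factors cancel in S and H, so raw channel differences can be used)
Max is R' → H = 60 × (((G-B)/Δ) mod 6) = 60 × (((11-130)/238) mod 6)
  (-119)/238 = -0.5; negative, so add 6 → 5.5
  H = 60 × 5.5 = 330° → H = 330.0°
= HSL(330.0°, 95.2%, 51.0%)


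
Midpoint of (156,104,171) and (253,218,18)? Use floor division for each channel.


Midpoint: each channel = ⌊(C₁+C₂)/2⌋
R: ⌊(156+253)/2⌋ = 204
G: ⌊(104+218)/2⌋ = 161
B: ⌊(171+18)/2⌋ = 94
= RGB(204, 161, 94)


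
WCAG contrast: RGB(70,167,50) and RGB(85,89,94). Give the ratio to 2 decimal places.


Linearize each sRGB channel c=v/255: c/12.92 if c ≤ 0.04045 else ((c+0.055)/1.055)^2.4
L = 0.2126×R_lin + 0.7152×G_lin + 0.0722×B_lin
Color 1 (70,167,50):
  R=70: 70/255≈0.2745 > 0.04045 → ((0.2745+0.055)/1.055)^2.4 ≈ 0.06125
  G=167: 167/255≈0.6549 > 0.04045 → ((0.6549+0.055)/1.055)^2.4 ≈ 0.38643
  B=50: 50/255≈0.1961 > 0.04045 → ((0.1961+0.055)/1.055)^2.4 ≈ 0.03190
  L1 = 0.2126×0.06125 + 0.7152×0.38643 + 0.0722×0.03190 ≈ 0.29170
Color 2 (85,89,94):
  R=85: 85/255≈0.3333 > 0.04045 → ((0.3333+0.055)/1.055)^2.4 ≈ 0.09084
  G=89: 89/255≈0.3490 > 0.04045 → ((0.3490+0.055)/1.055)^2.4 ≈ 0.09990
  B=94: 94/255≈0.3686 > 0.04045 → ((0.3686+0.055)/1.055)^2.4 ≈ 0.11193
  L2 = 0.2126×0.09084 + 0.7152×0.09990 + 0.0722×0.11193 ≈ 0.09884
Lighter = 0.29170, Darker = 0.09884
Ratio = (L_lighter + 0.05) / (L_darker + 0.05)
Ratio = (0.29170 + 0.05) / (0.09884 + 0.05) = 0.34170 / 0.14884 ≈ 2.2957
Ratio ≈ 2.30:1


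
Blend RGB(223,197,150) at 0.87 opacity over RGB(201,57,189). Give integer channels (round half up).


C = α×F + (1-α)×B, with 1-α = 0.13
R: 0.87×223 + 0.13×201 = 194.01 + 26.13 = 220.14 → 220
G: 0.87×197 + 0.13×57 = 171.39 + 7.41 = 178.80 → 179
B: 0.87×150 + 0.13×189 = 130.50 + 24.57 = 155.07 → 155
= RGB(220, 179, 155)


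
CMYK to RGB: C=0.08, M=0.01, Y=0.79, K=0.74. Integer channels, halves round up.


R = 255 × (1-C) × (1-K) = 255 × 0.92 × 0.26 = 60.996 → 61
G = 255 × (1-M) × (1-K) = 255 × 0.99 × 0.26 = 65.637 → 66
B = 255 × (1-Y) × (1-K) = 255 × 0.21 × 0.26 = 13.923 → 14
= RGB(61, 66, 14)


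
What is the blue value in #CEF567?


Color: #CEF567
R = CE = 206
G = F5 = 245
B = 67 = 103
Blue = 103


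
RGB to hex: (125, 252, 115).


R = 125 → 7D (hex)
G = 252 → FC (hex)
B = 115 → 73 (hex)
Hex = #7DFC73


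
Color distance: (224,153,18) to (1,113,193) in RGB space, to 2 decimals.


d = √[(R₁-R₂)² + (G₁-G₂)² + (B₁-B₂)²]
d = √[(224-1)² + (153-113)² + (18-193)²]
d = √[49729 + 1600 + 30625]
d = √81954
d ≈ 286.28


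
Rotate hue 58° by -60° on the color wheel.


New hue = (H + rotation) mod 360
New hue = (58 -60) mod 360
= -2 mod 360
= 358°


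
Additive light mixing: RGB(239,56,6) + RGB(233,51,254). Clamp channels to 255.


Additive: each channel = min(255, C₁+C₂)
R: 239+233 = 472 → 255
G: 56+51 = 107 → 107
B: 6+254 = 260 → 255
= RGB(255, 107, 255)


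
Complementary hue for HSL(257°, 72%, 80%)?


Complement = opposite side of color wheel = hue + 180°
H' = (257 + 180) mod 360 = 77°
S and L unchanged.
= HSL(77°, 72%, 80%)


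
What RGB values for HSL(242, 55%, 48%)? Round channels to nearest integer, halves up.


H=242°, S=0.55, L=0.48
C = (1-|2L-1|)×S = (1-|-0.04|)×0.55 = 0.528
H' = H/60 = 242/60 ≈ 4.0333; X = C×(1-|H' mod 2 - 1|) = 0.0176
m = L - C/2 = 0.48 - 0.264 = 0.216
Sector ⌊H'⌋ = 4 → (R',G',B') = (0.0176, 0.0, 0.528)
RGB = ((R'+m)×255, (G'+m)×255, (B'+m)×255) = (59.568, 55.08, 189.72)
Round half up → RGB(60, 55, 190)


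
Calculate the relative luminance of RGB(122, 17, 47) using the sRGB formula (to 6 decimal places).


Linearize each channel (sRGB transfer function): c = v/255; c_lin = c/12.92 if c ≤ 0.04045, else ((c+0.055)/1.055)^2.4
  R: 122/255 ≈ 0.478431 > 0.04045 → ((0.478431+0.055)/1.055)^2.4 ≈ 0.194618
  G: 17/255 ≈ 0.066667 > 0.04045 → ((0.066667+0.055)/1.055)^2.4 ≈ 0.005605
  B: 47/255 ≈ 0.184314 > 0.04045 → ((0.184314+0.055)/1.055)^2.4 ≈ 0.028426
R_lin = 0.194618, G_lin = 0.005605, B_lin = 0.028426
L = 0.2126×R + 0.7152×G + 0.0722×B
L = 0.2126×0.194618 + 0.7152×0.005605 + 0.0722×0.028426
L ≈ 0.047437


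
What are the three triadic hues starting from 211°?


Triadic: equally spaced at 120° intervals
H1 = 211°
H2 = (211 + 120) mod 360 = 331°
H3 = (211 + 240) mod 360 = 91°
Triadic = 211°, 331°, 91°


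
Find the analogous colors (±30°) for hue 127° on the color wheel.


Base hue: 127°
Left analog: (127 - 30) mod 360 = 97°
Right analog: (127 + 30) mod 360 = 157°
Analogous hues = 97° and 157°


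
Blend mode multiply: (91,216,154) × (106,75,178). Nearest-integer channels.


Multiply: C = A×B/255, rounded to nearest integer
R: 91×106/255 = 9646/255 ≈ 37.827 → 38
G: 216×75/255 = 16200/255 ≈ 63.529 → 64
B: 154×178/255 = 27412/255 ≈ 107.498 → 107
= RGB(38, 64, 107)


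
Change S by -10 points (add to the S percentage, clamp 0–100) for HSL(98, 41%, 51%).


Original S = 41%
Adjustment = -10 percentage points
New S = 41 + (-10) = 31
Clamp to [0, 100] → 31
= HSL(98°, 31%, 51%)


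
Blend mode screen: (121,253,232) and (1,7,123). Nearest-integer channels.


Screen: C = 255 - (255-A)×(255-B)/255, rounded to nearest integer
R: 255 - (255-121)×(255-1)/255 = 255 - 34036/255 ≈ 255 - 133.475 = 121.525 → 122
G: 255 - (255-253)×(255-7)/255 = 255 - 496/255 ≈ 255 - 1.945 = 253.055 → 253
B: 255 - (255-232)×(255-123)/255 = 255 - 3036/255 ≈ 255 - 11.906 = 243.094 → 243
= RGB(122, 253, 243)


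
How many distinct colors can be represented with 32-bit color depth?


Colors = 2^bits = 2^32
= 4,294,967,296 colors


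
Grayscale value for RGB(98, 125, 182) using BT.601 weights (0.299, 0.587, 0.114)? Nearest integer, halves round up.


Gray = 0.299×R + 0.587×G + 0.114×B
Gray = 0.299×98 + 0.587×125 + 0.114×182
Gray = 29.302 + 73.375 + 20.748
Gray = 123.425 → round half up → 123
Gray = 123


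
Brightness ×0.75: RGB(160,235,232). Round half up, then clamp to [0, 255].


Multiply each channel by 0.75, round half up, clamp to [0, 255]
R: 160×0.75 = 120
G: 235×0.75 = 176.25 → round → 176
B: 232×0.75 = 174
= RGB(120, 176, 174)


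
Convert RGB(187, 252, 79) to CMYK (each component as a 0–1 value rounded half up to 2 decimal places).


R'=187/255≈0.7333, G'=252/255≈0.9882, B'=79/255≈0.3098
K = 1 - max(R',G',B') = 1 - 252/255 = 3/255 = 0.01176… → 0.01
(1-R'-K)/(1-K) simplifies to (max-R)/max with max = 252:
C = (252-187)/252 = 65/252 = 0.25793… → 0.26
M = (252-252)/252 = 0/252 = 0 → 0.00
Y = (252-79)/252 = 173/252 = 0.68650… → 0.69
= CMYK(0.26, 0.00, 0.69, 0.01)


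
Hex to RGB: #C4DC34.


C4 → 196 (R)
DC → 220 (G)
34 → 52 (B)
= RGB(196, 220, 52)


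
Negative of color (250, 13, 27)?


Invert: (255-R, 255-G, 255-B)
R: 255-250 = 5
G: 255-13 = 242
B: 255-27 = 228
= RGB(5, 242, 228)


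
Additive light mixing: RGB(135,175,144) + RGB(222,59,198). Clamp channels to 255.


Additive: each channel = min(255, C₁+C₂)
R: 135+222 = 357 → 255
G: 175+59 = 234 → 234
B: 144+198 = 342 → 255
= RGB(255, 234, 255)


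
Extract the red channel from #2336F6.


Color: #2336F6
R = 23 = 35
G = 36 = 54
B = F6 = 246
Red = 35


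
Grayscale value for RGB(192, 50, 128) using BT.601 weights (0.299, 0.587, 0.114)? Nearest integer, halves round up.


Gray = 0.299×R + 0.587×G + 0.114×B
Gray = 0.299×192 + 0.587×50 + 0.114×128
Gray = 57.408 + 29.350 + 14.592
Gray = 101.350 → round half up → 101
Gray = 101


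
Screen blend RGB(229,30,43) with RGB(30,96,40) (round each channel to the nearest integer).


Screen: C = 255 - (255-A)×(255-B)/255, rounded to nearest integer
R: 255 - (255-229)×(255-30)/255 = 255 - 5850/255 ≈ 255 - 22.941 = 232.059 → 232
G: 255 - (255-30)×(255-96)/255 = 255 - 35775/255 ≈ 255 - 140.294 = 114.706 → 115
B: 255 - (255-43)×(255-40)/255 = 255 - 45580/255 ≈ 255 - 178.745 = 76.255 → 76
= RGB(232, 115, 76)


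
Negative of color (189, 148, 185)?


Invert: (255-R, 255-G, 255-B)
R: 255-189 = 66
G: 255-148 = 107
B: 255-185 = 70
= RGB(66, 107, 70)


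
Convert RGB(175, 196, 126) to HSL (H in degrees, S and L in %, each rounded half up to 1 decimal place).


Normalize: R'=175/255≈0.6863, G'=196/255≈0.7686, B'=126/255≈0.4941
Max=196/255, Min=126/255, Δ=Max-Min=70/255
L = (Max+Min)/2 = (196+126)/510 = 322/510 = 0.63137… → L = 63.1%
L > 0.5 → S = Δ/(2-Max-Min) = 70/(510-196-126) = 70/188 = 0.37234… → S = 37.2%
(the 1/255 factors cancel in S and H, so raw channel differences can be used)
Max is G' → H = 60 × ((B-R)/Δ + 2) = 60 × ((126-175)/70 + 2)
  -49/70 + 2 = -0.7 + 2 = 1.3
  H = 60 × 1.3 = 78° → H = 78.0°
= HSL(78.0°, 37.2%, 63.1%)


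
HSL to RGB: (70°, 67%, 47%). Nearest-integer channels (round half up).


H=70°, S=0.67, L=0.47
C = (1-|2L-1|)×S = (1-|-0.06|)×0.67 = 0.6298
H' = H/60 = 70/60 ≈ 1.1667; X = C×(1-|H' mod 2 - 1|) ≈ 0.5248
m = L - C/2 = 0.47 - 0.3149 = 0.1551
Sector ⌊H'⌋ = 1 → (R',G',B') = (≈0.5248, 0.6298, 0.0)
RGB = ((R'+m)×255, (G'+m)×255, (B'+m)×255) = (173.383, 200.1495, 39.5505)
Round half up → RGB(173, 200, 40)


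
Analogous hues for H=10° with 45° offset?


Base hue: 10°
Left analog: (10 - 45) mod 360 = 325°
Right analog: (10 + 45) mod 360 = 55°
Analogous hues = 325° and 55°


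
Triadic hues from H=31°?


Triadic: equally spaced at 120° intervals
H1 = 31°
H2 = (31 + 120) mod 360 = 151°
H3 = (31 + 240) mod 360 = 271°
Triadic = 31°, 151°, 271°


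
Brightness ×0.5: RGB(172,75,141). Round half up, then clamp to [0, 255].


Multiply each channel by 0.5, round half up, clamp to [0, 255]
R: 172×0.5 = 86
G: 75×0.5 = 37.5 → round → 38
B: 141×0.5 = 70.5 → round → 71
= RGB(86, 38, 71)


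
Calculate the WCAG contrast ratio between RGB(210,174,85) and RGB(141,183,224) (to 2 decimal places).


Linearize each sRGB channel c=v/255: c/12.92 if c ≤ 0.04045 else ((c+0.055)/1.055)^2.4
L = 0.2126×R_lin + 0.7152×G_lin + 0.0722×B_lin
Color 1 (210,174,85):
  R=210: 210/255≈0.8235 > 0.04045 → ((0.8235+0.055)/1.055)^2.4 ≈ 0.64448
  G=174: 174/255≈0.6824 > 0.04045 → ((0.6824+0.055)/1.055)^2.4 ≈ 0.42327
  B=85: 85/255≈0.3333 > 0.04045 → ((0.3333+0.055)/1.055)^2.4 ≈ 0.09084
  L1 = 0.2126×0.64448 + 0.7152×0.42327 + 0.0722×0.09084 ≈ 0.44630
Color 2 (141,183,224):
  R=141: 141/255≈0.5529 > 0.04045 → ((0.5529+0.055)/1.055)^2.4 ≈ 0.26636
  G=183: 183/255≈0.7176 > 0.04045 → ((0.7176+0.055)/1.055)^2.4 ≈ 0.47353
  B=224: 224/255≈0.8784 > 0.04045 → ((0.8784+0.055)/1.055)^2.4 ≈ 0.74540
  L2 = 0.2126×0.26636 + 0.7152×0.47353 + 0.0722×0.74540 ≈ 0.44912
Lighter = 0.44912, Darker = 0.44630
Ratio = (L_lighter + 0.05) / (L_darker + 0.05)
Ratio = (0.44912 + 0.05) / (0.44630 + 0.05) = 0.49912 / 0.49630 ≈ 1.0057
Ratio ≈ 1.01:1


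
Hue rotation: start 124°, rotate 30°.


New hue = (H + rotation) mod 360
New hue = (124 + 30) mod 360
= 154 mod 360
= 154°


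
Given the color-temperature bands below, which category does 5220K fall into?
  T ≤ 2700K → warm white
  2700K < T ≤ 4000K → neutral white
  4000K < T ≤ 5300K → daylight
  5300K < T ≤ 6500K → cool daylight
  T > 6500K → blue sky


Temperature: 5220K
4000K < 5220K ≤ 5300K → daylight
Classification: daylight


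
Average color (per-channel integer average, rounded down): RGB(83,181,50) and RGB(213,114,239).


Midpoint: each channel = ⌊(C₁+C₂)/2⌋
R: ⌊(83+213)/2⌋ = 148
G: ⌊(181+114)/2⌋ = 147
B: ⌊(50+239)/2⌋ = 144
= RGB(148, 147, 144)


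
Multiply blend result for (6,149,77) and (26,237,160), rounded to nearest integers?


Multiply: C = A×B/255, rounded to nearest integer
R: 6×26/255 = 156/255 ≈ 0.612 → 1
G: 149×237/255 = 35313/255 ≈ 138.482 → 138
B: 77×160/255 = 12320/255 ≈ 48.314 → 48
= RGB(1, 138, 48)


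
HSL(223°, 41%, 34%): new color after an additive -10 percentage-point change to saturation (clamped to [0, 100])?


Original S = 41%
Adjustment = -10 percentage points
New S = 41 + (-10) = 31
Clamp to [0, 100] → 31
= HSL(223°, 31%, 34%)


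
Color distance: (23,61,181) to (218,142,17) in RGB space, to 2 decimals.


d = √[(R₁-R₂)² + (G₁-G₂)² + (B₁-B₂)²]
d = √[(23-218)² + (61-142)² + (181-17)²]
d = √[38025 + 6561 + 26896]
d = √71482
d ≈ 267.36


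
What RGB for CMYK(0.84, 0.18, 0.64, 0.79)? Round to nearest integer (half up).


R = 255 × (1-C) × (1-K) = 255 × 0.16 × 0.21 = 8.568 → 9
G = 255 × (1-M) × (1-K) = 255 × 0.82 × 0.21 = 43.911 → 44
B = 255 × (1-Y) × (1-K) = 255 × 0.36 × 0.21 = 19.278 → 19
= RGB(9, 44, 19)


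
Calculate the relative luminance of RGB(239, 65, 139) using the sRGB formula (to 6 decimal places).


Linearize each channel (sRGB transfer function): c = v/255; c_lin = c/12.92 if c ≤ 0.04045, else ((c+0.055)/1.055)^2.4
  R: 239/255 ≈ 0.937255 > 0.04045 → ((0.937255+0.055)/1.055)^2.4 ≈ 0.863157
  G: 65/255 ≈ 0.254902 > 0.04045 → ((0.254902+0.055)/1.055)^2.4 ≈ 0.052861
  B: 139/255 ≈ 0.545098 > 0.04045 → ((0.545098+0.055)/1.055)^2.4 ≈ 0.258183
R_lin = 0.863157, G_lin = 0.052861, B_lin = 0.258183
L = 0.2126×R + 0.7152×G + 0.0722×B
L = 0.2126×0.863157 + 0.7152×0.052861 + 0.0722×0.258183
L ≈ 0.239954


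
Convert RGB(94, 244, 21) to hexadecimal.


R = 94 → 5E (hex)
G = 244 → F4 (hex)
B = 21 → 15 (hex)
Hex = #5EF415


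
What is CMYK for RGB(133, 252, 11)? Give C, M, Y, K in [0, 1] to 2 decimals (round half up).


R'=133/255≈0.5216, G'=252/255≈0.9882, B'=11/255≈0.0431
K = 1 - max(R',G',B') = 1 - 252/255 = 3/255 = 0.01176… → 0.01
(1-R'-K)/(1-K) simplifies to (max-R)/max with max = 252:
C = (252-133)/252 = 119/252 = 0.47222… → 0.47
M = (252-252)/252 = 0/252 = 0 → 0.00
Y = (252-11)/252 = 241/252 = 0.95634… → 0.96
= CMYK(0.47, 0.00, 0.96, 0.01)


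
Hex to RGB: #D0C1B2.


D0 → 208 (R)
C1 → 193 (G)
B2 → 178 (B)
= RGB(208, 193, 178)


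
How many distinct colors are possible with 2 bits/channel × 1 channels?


Total bits = 2 bits/channel × 1 channels = 2 bits
Distinct colors = 2^2
= 4 colors


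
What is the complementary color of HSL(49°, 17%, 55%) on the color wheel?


Complement = opposite side of color wheel = hue + 180°
H' = (49 + 180) mod 360 = 229°
S and L unchanged.
= HSL(229°, 17%, 55%)


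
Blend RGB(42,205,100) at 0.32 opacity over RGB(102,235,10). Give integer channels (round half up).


C = α×F + (1-α)×B, with 1-α = 0.68
R: 0.32×42 + 0.68×102 = 13.44 + 69.36 = 82.80 → 83
G: 0.32×205 + 0.68×235 = 65.60 + 159.80 = 225.40 → 225
B: 0.32×100 + 0.68×10 = 32.00 + 6.80 = 38.80 → 39
= RGB(83, 225, 39)


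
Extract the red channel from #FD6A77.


Color: #FD6A77
R = FD = 253
G = 6A = 106
B = 77 = 119
Red = 253


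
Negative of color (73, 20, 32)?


Invert: (255-R, 255-G, 255-B)
R: 255-73 = 182
G: 255-20 = 235
B: 255-32 = 223
= RGB(182, 235, 223)


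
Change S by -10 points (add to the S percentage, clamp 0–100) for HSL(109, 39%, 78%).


Original S = 39%
Adjustment = -10 percentage points
New S = 39 + (-10) = 29
Clamp to [0, 100] → 29
= HSL(109°, 29%, 78%)


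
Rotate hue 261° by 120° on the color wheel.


New hue = (H + rotation) mod 360
New hue = (261 + 120) mod 360
= 381 mod 360
= 21°


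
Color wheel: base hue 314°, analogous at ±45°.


Base hue: 314°
Left analog: (314 - 45) mod 360 = 269°
Right analog: (314 + 45) mod 360 = 359°
Analogous hues = 269° and 359°


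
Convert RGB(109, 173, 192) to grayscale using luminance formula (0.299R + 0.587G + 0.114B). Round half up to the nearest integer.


Gray = 0.299×R + 0.587×G + 0.114×B
Gray = 0.299×109 + 0.587×173 + 0.114×192
Gray = 32.591 + 101.551 + 21.888
Gray = 156.030 → round half up → 156
Gray = 156


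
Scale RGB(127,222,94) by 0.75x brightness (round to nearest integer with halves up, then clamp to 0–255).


Multiply each channel by 0.75, round half up, clamp to [0, 255]
R: 127×0.75 = 95.25 → round → 95
G: 222×0.75 = 166.5 → round → 167
B: 94×0.75 = 70.5 → round → 71
= RGB(95, 167, 71)


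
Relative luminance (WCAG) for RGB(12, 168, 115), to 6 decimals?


Linearize each channel (sRGB transfer function): c = v/255; c_lin = c/12.92 if c ≤ 0.04045, else ((c+0.055)/1.055)^2.4
  R: 12/255 ≈ 0.047059 > 0.04045 → ((0.047059+0.055)/1.055)^2.4 ≈ 0.003677
  G: 168/255 ≈ 0.658824 > 0.04045 → ((0.658824+0.055)/1.055)^2.4 ≈ 0.391572
  B: 115/255 ≈ 0.450980 > 0.04045 → ((0.450980+0.055)/1.055)^2.4 ≈ 0.171441
R_lin = 0.003677, G_lin = 0.391572, B_lin = 0.171441
L = 0.2126×R + 0.7152×G + 0.0722×B
L = 0.2126×0.003677 + 0.7152×0.391572 + 0.0722×0.171441
L ≈ 0.293212


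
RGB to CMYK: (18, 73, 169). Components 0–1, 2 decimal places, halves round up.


R'=18/255≈0.0706, G'=73/255≈0.2863, B'=169/255≈0.6627
K = 1 - max(R',G',B') = 1 - 169/255 = 86/255 = 0.33725… → 0.34
(1-R'-K)/(1-K) simplifies to (max-R)/max with max = 169:
C = (169-18)/169 = 151/169 = 0.89349… → 0.89
M = (169-73)/169 = 96/169 = 0.56804… → 0.57
Y = (169-169)/169 = 0/169 = 0 → 0.00
= CMYK(0.89, 0.57, 0.00, 0.34)


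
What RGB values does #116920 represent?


11 → 17 (R)
69 → 105 (G)
20 → 32 (B)
= RGB(17, 105, 32)


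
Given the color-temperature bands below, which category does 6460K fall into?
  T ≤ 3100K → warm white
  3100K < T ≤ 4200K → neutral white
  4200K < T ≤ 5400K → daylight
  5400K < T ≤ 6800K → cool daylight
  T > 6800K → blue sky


Temperature: 6460K
5400K < 6460K ≤ 6800K → cool daylight
Classification: cool daylight


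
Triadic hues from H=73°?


Triadic: equally spaced at 120° intervals
H1 = 73°
H2 = (73 + 120) mod 360 = 193°
H3 = (73 + 240) mod 360 = 313°
Triadic = 73°, 193°, 313°


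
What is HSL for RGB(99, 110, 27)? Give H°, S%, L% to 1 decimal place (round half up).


Normalize: R'=99/255≈0.3882, G'=110/255≈0.4314, B'=27/255≈0.1059
Max=110/255, Min=27/255, Δ=Max-Min=83/255
L = (Max+Min)/2 = (110+27)/510 = 137/510 = 0.26862… → L = 26.9%
L ≤ 0.5 → S = Δ/(Max+Min) = 83/(110+27) = 83/137 = 0.60583… → S = 60.6%
(the 1/255 factors cancel in S and H, so raw channel differences can be used)
Max is G' → H = 60 × ((B-R)/Δ + 2) = 60 × ((27-99)/83 + 2)
  -72/83 + 2 = -0.8674… + 2 = 1.1325…
  H = 60 × 1.1325… = 67.951…° → H = 68.0°
= HSL(68.0°, 60.6%, 26.9%)


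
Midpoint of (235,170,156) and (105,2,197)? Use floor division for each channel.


Midpoint: each channel = ⌊(C₁+C₂)/2⌋
R: ⌊(235+105)/2⌋ = 170
G: ⌊(170+2)/2⌋ = 86
B: ⌊(156+197)/2⌋ = 176
= RGB(170, 86, 176)


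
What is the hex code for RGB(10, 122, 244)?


R = 10 → 0A (hex)
G = 122 → 7A (hex)
B = 244 → F4 (hex)
Hex = #0A7AF4


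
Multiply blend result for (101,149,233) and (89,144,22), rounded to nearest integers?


Multiply: C = A×B/255, rounded to nearest integer
R: 101×89/255 = 8989/255 ≈ 35.251 → 35
G: 149×144/255 = 21456/255 ≈ 84.141 → 84
B: 233×22/255 = 5126/255 ≈ 20.102 → 20
= RGB(35, 84, 20)


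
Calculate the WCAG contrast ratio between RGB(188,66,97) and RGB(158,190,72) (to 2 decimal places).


Linearize each sRGB channel c=v/255: c/12.92 if c ≤ 0.04045 else ((c+0.055)/1.055)^2.4
L = 0.2126×R_lin + 0.7152×G_lin + 0.0722×B_lin
Color 1 (188,66,97):
  R=188: 188/255≈0.7373 > 0.04045 → ((0.7373+0.055)/1.055)^2.4 ≈ 0.50289
  G=66: 66/255≈0.2588 > 0.04045 → ((0.2588+0.055)/1.055)^2.4 ≈ 0.05448
  B=97: 97/255≈0.3804 > 0.04045 → ((0.3804+0.055)/1.055)^2.4 ≈ 0.11954
  L1 = 0.2126×0.50289 + 0.7152×0.05448 + 0.0722×0.11954 ≈ 0.15451
Color 2 (158,190,72):
  R=158: 158/255≈0.6196 > 0.04045 → ((0.6196+0.055)/1.055)^2.4 ≈ 0.34191
  G=190: 190/255≈0.7451 > 0.04045 → ((0.7451+0.055)/1.055)^2.4 ≈ 0.51492
  B=72: 72/255≈0.2824 > 0.04045 → ((0.2824+0.055)/1.055)^2.4 ≈ 0.06480
  L2 = 0.2126×0.34191 + 0.7152×0.51492 + 0.0722×0.06480 ≈ 0.44564
Lighter = 0.44564, Darker = 0.15451
Ratio = (L_lighter + 0.05) / (L_darker + 0.05)
Ratio = (0.44564 + 0.05) / (0.15451 + 0.05) = 0.49564 / 0.20451 ≈ 2.4236
Ratio ≈ 2.42:1
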